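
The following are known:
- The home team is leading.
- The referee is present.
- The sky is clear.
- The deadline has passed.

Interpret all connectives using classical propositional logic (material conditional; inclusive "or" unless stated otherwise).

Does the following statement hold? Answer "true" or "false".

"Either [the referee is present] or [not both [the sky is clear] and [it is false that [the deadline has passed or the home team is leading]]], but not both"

Let N = "the referee is present" (True), R = "the sky is overcast" (False), L = "the deadline has passed" (True), Q = "the home team is leading" (True).
In symbols: N xor (not R nand not (L or Q))

not R = not False = True
L or Q = True or True = True
not (L or Q) = not True = False
not R nand not (L or Q) = True nand False = True
N xor (not R nand not (L or Q)) = True xor True = False

The statement is false.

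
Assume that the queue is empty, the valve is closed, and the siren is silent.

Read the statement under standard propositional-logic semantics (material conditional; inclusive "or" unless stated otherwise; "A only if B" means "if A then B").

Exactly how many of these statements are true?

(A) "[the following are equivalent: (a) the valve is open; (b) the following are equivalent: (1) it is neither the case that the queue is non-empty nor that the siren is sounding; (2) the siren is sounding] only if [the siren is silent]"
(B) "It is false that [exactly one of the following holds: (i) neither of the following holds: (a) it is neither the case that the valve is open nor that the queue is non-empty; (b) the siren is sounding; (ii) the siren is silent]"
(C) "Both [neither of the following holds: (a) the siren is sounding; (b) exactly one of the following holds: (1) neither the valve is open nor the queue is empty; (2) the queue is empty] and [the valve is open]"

Let Q = "the valve is open" (F), P = "the queue is empty" (T), R = "the siren is sounding" (F).

(A): Formalization: (Q ↔ ((¬P ↓ R) ↔ R)) → ¬R

¬P = ¬T = F
¬P ↓ R = F ↓ F = T
(¬P ↓ R) ↔ R = T ↔ F = F
Q ↔ ((¬P ↓ R) ↔ R) = F ↔ F = T
¬R = ¬F = T
(Q ↔ ((¬P ↓ R) ↔ R)) → ¬R = T → T = T
So (A) is true.

(B): This is ¬(((Q ↓ ¬P) ↓ R) ⊕ ¬R).

¬P = ¬T = F
Q ↓ ¬P = F ↓ F = T
(Q ↓ ¬P) ↓ R = T ↓ F = F
¬R = ¬F = T
((Q ↓ ¬P) ↓ R) ⊕ ¬R = F ⊕ T = T
¬(((Q ↓ ¬P) ↓ R) ⊕ ¬R) = ¬T = F
Hence (B) is false.

(C): In symbols: (R ↓ ((Q ↓ P) ⊕ P)) ∧ Q

Q ↓ P = F ↓ T = F
(Q ↓ P) ⊕ P = F ⊕ T = T
R ↓ ((Q ↓ P) ⊕ P) = F ↓ T = F
(R ↓ ((Q ↓ P) ⊕ P)) ∧ Q = F ∧ F = F
Hence (C) is false.

1 of the 3 statements is true ((A)).

1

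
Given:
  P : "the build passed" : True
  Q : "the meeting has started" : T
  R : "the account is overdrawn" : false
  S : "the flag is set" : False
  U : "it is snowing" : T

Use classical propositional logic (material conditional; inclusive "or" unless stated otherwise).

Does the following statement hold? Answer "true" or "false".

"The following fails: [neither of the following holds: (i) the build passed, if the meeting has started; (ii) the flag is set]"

True

Parsed as ~((Q -> P) nor S)

Q -> P = T -> T = T
(Q -> P) nor S = T nor F = F
~((Q -> P) nor S) = ~F = T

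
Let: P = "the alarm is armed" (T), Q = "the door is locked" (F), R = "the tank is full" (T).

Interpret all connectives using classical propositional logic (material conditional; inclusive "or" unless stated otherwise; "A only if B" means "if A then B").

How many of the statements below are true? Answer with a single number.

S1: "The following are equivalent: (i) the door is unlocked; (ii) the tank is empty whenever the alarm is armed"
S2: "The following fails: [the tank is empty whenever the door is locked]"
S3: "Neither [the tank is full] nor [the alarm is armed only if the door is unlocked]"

0

S1: Parsed as not Q iff (P -> not R)

not Q = not False = True
not R = not True = False
P -> not R = True -> False = False
not Q iff (P -> not R) = True iff False = False
Hence S1 is false.

S2: Parsed as not (Q -> not R)

not R = not True = False
Q -> not R = False -> False = True
not (Q -> not R) = not True = False
Thus S2 is false.

S3: Formalization: R nor (P -> not Q)

not Q = not False = True
P -> not Q = True -> True = True
R nor (P -> not Q) = True nor True = False
So S3 is false.

0 of the 3 statements are true (none).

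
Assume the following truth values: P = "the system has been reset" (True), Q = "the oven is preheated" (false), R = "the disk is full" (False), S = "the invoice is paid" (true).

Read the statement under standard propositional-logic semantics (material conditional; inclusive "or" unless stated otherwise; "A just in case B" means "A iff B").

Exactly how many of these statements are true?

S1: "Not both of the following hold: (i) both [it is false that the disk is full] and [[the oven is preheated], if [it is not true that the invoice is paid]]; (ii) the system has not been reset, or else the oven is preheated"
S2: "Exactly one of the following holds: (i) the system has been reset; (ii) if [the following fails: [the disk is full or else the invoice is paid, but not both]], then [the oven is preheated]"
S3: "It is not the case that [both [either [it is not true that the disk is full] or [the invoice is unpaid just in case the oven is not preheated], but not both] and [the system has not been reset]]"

2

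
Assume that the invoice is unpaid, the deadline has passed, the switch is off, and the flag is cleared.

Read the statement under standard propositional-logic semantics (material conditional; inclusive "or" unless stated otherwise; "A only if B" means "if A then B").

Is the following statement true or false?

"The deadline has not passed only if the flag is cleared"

The statement is true.

Let Q = "the deadline has passed" (True), S = "the flag is set" (False).
In symbols: not Q -> not S

not Q = not True = False
not S = not False = True
not Q -> not S = False -> True = True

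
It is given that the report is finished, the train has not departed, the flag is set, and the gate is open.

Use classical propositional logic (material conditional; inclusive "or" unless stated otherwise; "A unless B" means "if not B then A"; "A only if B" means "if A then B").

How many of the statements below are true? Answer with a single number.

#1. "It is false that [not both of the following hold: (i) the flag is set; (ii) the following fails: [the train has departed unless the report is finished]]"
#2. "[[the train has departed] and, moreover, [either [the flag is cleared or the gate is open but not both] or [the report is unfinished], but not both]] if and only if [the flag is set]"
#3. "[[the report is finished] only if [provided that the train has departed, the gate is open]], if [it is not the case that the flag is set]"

Let G = "the flag is set" (True), D = "the train has departed" (False), Q = "the report is finished" (True), N = "the gate is open" (True).

#1: Parsed as not (G nand not (D or Q))

D or Q = False or True = True
not (D or Q) = not True = False
G nand not (D or Q) = True nand False = True
not (G nand not (D or Q)) = not True = False
Hence #1 is false.

#2: This is (D and ((not G xor N) xor not Q)) iff G.

not G = not True = False
not G xor N = False xor True = True
not Q = not True = False
(not G xor N) xor not Q = True xor False = True
D and ((not G xor N) xor not Q) = False and True = False
(D and ((not G xor N) xor not Q)) iff G = False iff True = False
Hence #2 is false.

#3: Parsed as not G -> (Q -> (D -> N))

not G = not True = False
D -> N = False -> True = True
Q -> (D -> N) = True -> True = True
not G -> (Q -> (D -> N)) = False -> True = True
Hence #3 is true.

Count: 1.

1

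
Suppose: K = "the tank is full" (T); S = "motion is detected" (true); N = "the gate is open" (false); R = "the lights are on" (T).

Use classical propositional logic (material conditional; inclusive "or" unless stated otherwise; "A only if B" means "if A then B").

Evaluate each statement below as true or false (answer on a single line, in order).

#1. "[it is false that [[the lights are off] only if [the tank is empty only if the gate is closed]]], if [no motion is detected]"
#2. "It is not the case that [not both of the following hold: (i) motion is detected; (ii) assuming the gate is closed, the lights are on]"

#1: Formalization: ¬S → ¬(¬R → (¬K → ¬N))

¬S = ¬T = F
¬R = ¬T = F
¬K = ¬T = F
¬N = ¬F = T
¬K → ¬N = F → T = T
¬R → (¬K → ¬N) = F → T = T
¬(¬R → (¬K → ¬N)) = ¬T = F
¬S → ¬(¬R → (¬K → ¬N)) = F → F = T
So #1 is true.

#2: This is ¬(S ↑ (¬N → R)).

¬N = ¬F = T
¬N → R = T → T = T
S ↑ (¬N → R) = T ↑ T = F
¬(S ↑ (¬N → R)) = ¬F = T
So #2 is true.

#1 T; #2 T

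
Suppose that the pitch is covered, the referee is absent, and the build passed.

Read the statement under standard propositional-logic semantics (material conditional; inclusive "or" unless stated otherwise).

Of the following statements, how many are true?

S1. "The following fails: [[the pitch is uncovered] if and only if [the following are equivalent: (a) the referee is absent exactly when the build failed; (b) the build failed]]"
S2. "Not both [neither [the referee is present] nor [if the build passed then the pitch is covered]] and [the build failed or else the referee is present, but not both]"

Let P = "the pitch is covered" (T), Q = "the referee is present" (F), R = "the build passed" (T).

S1: In symbols: ~(~P <-> ((~Q <-> ~R) <-> ~R))

~P = ~T = F
~Q = ~F = T
~R = ~T = F
~Q <-> ~R = T <-> F = F
~R = ~T = F
(~Q <-> ~R) <-> ~R = F <-> F = T
~P <-> ((~Q <-> ~R) <-> ~R) = F <-> T = F
~(~P <-> ((~Q <-> ~R) <-> ~R)) = ~F = T
So S1 is true.

S2: In symbols: (Q nor (R -> P)) nand (~R xor Q)

R -> P = T -> T = T
Q nor (R -> P) = F nor T = F
~R = ~T = F
~R xor Q = F xor F = F
(Q nor (R -> P)) nand (~R xor Q) = F nand F = T
So S2 is true.

Count: 2.

2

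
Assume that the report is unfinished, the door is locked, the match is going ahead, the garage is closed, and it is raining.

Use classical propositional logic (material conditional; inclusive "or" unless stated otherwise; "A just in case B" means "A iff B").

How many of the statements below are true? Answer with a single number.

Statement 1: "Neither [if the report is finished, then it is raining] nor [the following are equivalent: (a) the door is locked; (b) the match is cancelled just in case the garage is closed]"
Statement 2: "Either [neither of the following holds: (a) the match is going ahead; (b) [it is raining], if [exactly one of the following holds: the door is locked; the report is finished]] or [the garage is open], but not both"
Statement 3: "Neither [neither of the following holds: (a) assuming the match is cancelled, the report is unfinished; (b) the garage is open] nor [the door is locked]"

0

Let P = "the report is finished" (F), U = "it is raining" (T), Q = "the door is locked" (T), R = "the match is cancelled" (F), S = "the garage is closed" (T).

Statement 1: Formalization: (P -> U) nor (Q <-> (R <-> S))

P -> U = F -> T = T
R <-> S = F <-> T = F
Q <-> (R <-> S) = T <-> F = F
(P -> U) nor (Q <-> (R <-> S)) = T nor F = F
Thus Statement 1 is false.

Statement 2: Formalization: (~R nor ((Q xor P) -> U)) xor ~S

~R = ~F = T
Q xor P = T xor F = T
(Q xor P) -> U = T -> T = T
~R nor ((Q xor P) -> U) = T nor T = F
~S = ~T = F
(~R nor ((Q xor P) -> U)) xor ~S = F xor F = F
So Statement 2 is false.

Statement 3: Formalization: ((R -> ~P) nor ~S) nor Q

~P = ~F = T
R -> ~P = F -> T = T
~S = ~T = F
(R -> ~P) nor ~S = T nor F = F
((R -> ~P) nor ~S) nor Q = F nor T = F
Thus Statement 3 is false.

Count: 0.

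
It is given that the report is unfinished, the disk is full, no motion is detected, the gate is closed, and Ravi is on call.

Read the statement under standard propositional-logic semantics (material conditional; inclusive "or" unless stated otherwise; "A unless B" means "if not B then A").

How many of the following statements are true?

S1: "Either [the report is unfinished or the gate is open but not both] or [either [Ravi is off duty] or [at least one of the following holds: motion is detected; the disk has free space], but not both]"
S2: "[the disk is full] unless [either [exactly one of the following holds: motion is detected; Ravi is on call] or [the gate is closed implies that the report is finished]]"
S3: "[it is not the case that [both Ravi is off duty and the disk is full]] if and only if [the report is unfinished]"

3

Let U = "the report is finished" (False), P = "the gate is open" (False), W = "Ravi is on call" (True), D = "motion is detected" (False), R = "the disk is full" (True).

S1: Parsed as (not U xor P) or (not W xor (D or not R))

not U = not False = True
not U xor P = True xor False = True
not W = not True = False
not R = not True = False
D or not R = False or False = False
not W xor (D or not R) = False xor False = False
(not U xor P) or (not W xor (D or not R)) = True or False = True
So S1 is true.

S2: This is R or ((D xor W) or (not P -> U)).

D xor W = False xor True = True
not P = not False = True
not P -> U = True -> False = False
(D xor W) or (not P -> U) = True or False = True
R or ((D xor W) or (not P -> U)) = True or True = True
So S2 is true.

S3: In symbols: not (not W and R) iff not U

not W = not True = False
not W and R = False and True = False
not (not W and R) = not False = True
not U = not False = True
not (not W and R) iff not U = True iff True = True
Thus S3 is true.

3 of the 3 statements are true (S1, S2, S3).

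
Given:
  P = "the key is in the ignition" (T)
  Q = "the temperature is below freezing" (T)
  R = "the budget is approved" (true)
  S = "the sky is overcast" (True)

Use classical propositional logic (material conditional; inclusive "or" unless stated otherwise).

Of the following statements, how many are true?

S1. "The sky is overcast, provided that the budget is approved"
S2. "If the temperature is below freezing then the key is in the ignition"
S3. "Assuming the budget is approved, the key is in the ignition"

S1: In symbols: R -> S

R -> S = True -> True = True
So S1 is true.

S2: Formalization: Q -> P

Q -> P = True -> True = True
So S2 is true.

S3: Parsed as R -> P

R -> P = True -> True = True
Hence S3 is true.

Count: 3.

3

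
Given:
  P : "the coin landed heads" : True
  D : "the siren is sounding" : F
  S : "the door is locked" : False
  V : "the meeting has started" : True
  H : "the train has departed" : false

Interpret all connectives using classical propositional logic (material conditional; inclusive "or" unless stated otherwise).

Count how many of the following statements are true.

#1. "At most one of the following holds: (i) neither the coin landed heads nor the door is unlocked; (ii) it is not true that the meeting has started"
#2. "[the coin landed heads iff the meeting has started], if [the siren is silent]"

2

#1: In symbols: (P nor not S) nand not V

not S = not False = True
P nor not S = True nor True = False
not V = not True = False
(P nor not S) nand not V = False nand False = True
Thus #1 is true.

#2: Formalization: not D -> (P iff V)

not D = not False = True
P iff V = True iff True = True
not D -> (P iff V) = True -> True = True
Thus #2 is true.

Count: 2.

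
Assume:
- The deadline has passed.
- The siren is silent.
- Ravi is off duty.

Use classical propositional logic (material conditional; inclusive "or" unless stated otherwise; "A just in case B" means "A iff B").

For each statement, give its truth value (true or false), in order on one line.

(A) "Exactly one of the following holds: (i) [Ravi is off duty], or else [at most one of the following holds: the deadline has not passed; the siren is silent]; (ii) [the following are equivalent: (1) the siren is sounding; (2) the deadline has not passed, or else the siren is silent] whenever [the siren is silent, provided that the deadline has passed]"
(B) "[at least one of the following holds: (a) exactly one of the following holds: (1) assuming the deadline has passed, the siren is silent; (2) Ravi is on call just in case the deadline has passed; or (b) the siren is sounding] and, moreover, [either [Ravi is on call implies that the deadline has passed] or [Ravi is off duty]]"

(A) T, (B) T

Let R = "Ravi is on call" (F), L = "the deadline has passed" (T), H = "the siren is sounding" (F).

(A): In symbols: (¬R ∨ (¬L ↑ ¬H)) ⊕ ((L → ¬H) → (H ↔ (¬L ∨ ¬H)))

¬R = ¬F = T
¬L = ¬T = F
¬H = ¬F = T
¬L ↑ ¬H = F ↑ T = T
¬R ∨ (¬L ↑ ¬H) = T ∨ T = T
¬H = ¬F = T
L → ¬H = T → T = T
¬L = ¬T = F
¬H = ¬F = T
¬L ∨ ¬H = F ∨ T = T
H ↔ (¬L ∨ ¬H) = F ↔ T = F
(L → ¬H) → (H ↔ (¬L ∨ ¬H)) = T → F = F
(¬R ∨ (¬L ↑ ¬H)) ⊕ ((L → ¬H) → (H ↔ (¬L ∨ ¬H))) = T ⊕ F = T
Thus (A) is true.

(B): This is (((L → ¬H) ⊕ (R ↔ L)) ∨ H) ∧ ((R → L) ∨ ¬R).

¬H = ¬F = T
L → ¬H = T → T = T
R ↔ L = F ↔ T = F
(L → ¬H) ⊕ (R ↔ L) = T ⊕ F = T
((L → ¬H) ⊕ (R ↔ L)) ∨ H = T ∨ F = T
R → L = F → T = T
¬R = ¬F = T
(R → L) ∨ ¬R = T ∨ T = T
(((L → ¬H) ⊕ (R ↔ L)) ∨ H) ∧ ((R → L) ∨ ¬R) = T ∧ T = T
Thus (B) is true.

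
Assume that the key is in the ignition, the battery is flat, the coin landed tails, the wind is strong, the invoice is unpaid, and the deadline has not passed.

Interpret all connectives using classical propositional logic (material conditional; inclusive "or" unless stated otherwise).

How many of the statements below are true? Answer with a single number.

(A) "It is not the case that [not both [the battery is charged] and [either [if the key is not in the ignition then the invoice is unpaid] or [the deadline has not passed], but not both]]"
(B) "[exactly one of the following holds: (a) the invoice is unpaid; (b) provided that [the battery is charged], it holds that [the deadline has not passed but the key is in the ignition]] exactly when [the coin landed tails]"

Let Q = "the battery is charged" (F), P = "the key is in the ignition" (T), U = "the invoice is paid" (F), V = "the deadline has passed" (F), R = "the coin landed heads" (F).

(A): This is ¬(Q ↑ ((¬P → ¬U) ⊕ ¬V)).

¬P = ¬T = F
¬U = ¬F = T
¬P → ¬U = F → T = T
¬V = ¬F = T
(¬P → ¬U) ⊕ ¬V = T ⊕ T = F
Q ↑ ((¬P → ¬U) ⊕ ¬V) = F ↑ F = T
¬(Q ↑ ((¬P → ¬U) ⊕ ¬V)) = ¬T = F
So (A) is false.

(B): Formalization: (¬U ⊕ (Q → (¬V ∧ P))) ↔ ¬R

¬U = ¬F = T
¬V = ¬F = T
¬V ∧ P = T ∧ T = T
Q → (¬V ∧ P) = F → T = T
¬U ⊕ (Q → (¬V ∧ P)) = T ⊕ T = F
¬R = ¬F = T
(¬U ⊕ (Q → (¬V ∧ P))) ↔ ¬R = F ↔ T = F
Thus (B) is false.

0 of the 2 statements are true (none).

0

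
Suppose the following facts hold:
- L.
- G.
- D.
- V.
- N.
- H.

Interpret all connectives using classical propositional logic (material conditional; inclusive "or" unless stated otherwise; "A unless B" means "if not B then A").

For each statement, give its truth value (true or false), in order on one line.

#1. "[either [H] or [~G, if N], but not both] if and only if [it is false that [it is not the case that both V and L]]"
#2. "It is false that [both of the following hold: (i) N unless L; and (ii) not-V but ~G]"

#1: In symbols: (H xor (N -> ~G)) <-> ~(V nand L)

~G = ~T = F
N -> ~G = T -> F = F
H xor (N -> ~G) = T xor F = T
V nand L = T nand T = F
~(V nand L) = ~F = T
(H xor (N -> ~G)) <-> ~(V nand L) = T <-> T = T
Thus #1 is true.

#2: In symbols: ~((N | L) & (~V & ~G))

N | L = T | T = T
~V = ~T = F
~G = ~T = F
~V & ~G = F & F = F
(N | L) & (~V & ~G) = T & F = F
~((N | L) & (~V & ~G)) = ~F = T
Thus #2 is true.

#1 true; #2 true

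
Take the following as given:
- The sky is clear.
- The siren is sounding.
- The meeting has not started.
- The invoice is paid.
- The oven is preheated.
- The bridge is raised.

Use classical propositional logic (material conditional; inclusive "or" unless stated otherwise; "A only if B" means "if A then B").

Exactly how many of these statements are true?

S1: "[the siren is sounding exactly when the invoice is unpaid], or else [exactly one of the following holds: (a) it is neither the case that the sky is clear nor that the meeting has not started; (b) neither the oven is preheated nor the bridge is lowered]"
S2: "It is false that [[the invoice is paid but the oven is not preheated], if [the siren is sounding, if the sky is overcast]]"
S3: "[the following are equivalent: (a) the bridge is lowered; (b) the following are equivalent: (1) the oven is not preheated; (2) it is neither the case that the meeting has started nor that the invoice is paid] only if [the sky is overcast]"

Let L = "the siren is sounding" (T), S = "the invoice is paid" (T), H = "the sky is overcast" (F), W = "the meeting has started" (F), N = "the oven is preheated" (T), V = "the bridge is raised" (T).

S1: Parsed as (L ↔ ¬S) ∨ ((¬H ↓ ¬W) ⊕ (N ↓ ¬V))

¬S = ¬T = F
L ↔ ¬S = T ↔ F = F
¬H = ¬F = T
¬W = ¬F = T
¬H ↓ ¬W = T ↓ T = F
¬V = ¬T = F
N ↓ ¬V = T ↓ F = F
(¬H ↓ ¬W) ⊕ (N ↓ ¬V) = F ⊕ F = F
(L ↔ ¬S) ∨ ((¬H ↓ ¬W) ⊕ (N ↓ ¬V)) = F ∨ F = F
Hence S1 is false.

S2: Parsed as ¬((H → L) → (S ∧ ¬N))

H → L = F → T = T
¬N = ¬T = F
S ∧ ¬N = T ∧ F = F
(H → L) → (S ∧ ¬N) = T → F = F
¬((H → L) → (S ∧ ¬N)) = ¬F = T
Hence S2 is true.

S3: Formalization: (¬V ↔ (¬N ↔ (W ↓ S))) → H

¬V = ¬T = F
¬N = ¬T = F
W ↓ S = F ↓ T = F
¬N ↔ (W ↓ S) = F ↔ F = T
¬V ↔ (¬N ↔ (W ↓ S)) = F ↔ T = F
(¬V ↔ (¬N ↔ (W ↓ S))) → H = F → F = T
Thus S3 is true.

2 of the 3 statements are true (S2, S3).

2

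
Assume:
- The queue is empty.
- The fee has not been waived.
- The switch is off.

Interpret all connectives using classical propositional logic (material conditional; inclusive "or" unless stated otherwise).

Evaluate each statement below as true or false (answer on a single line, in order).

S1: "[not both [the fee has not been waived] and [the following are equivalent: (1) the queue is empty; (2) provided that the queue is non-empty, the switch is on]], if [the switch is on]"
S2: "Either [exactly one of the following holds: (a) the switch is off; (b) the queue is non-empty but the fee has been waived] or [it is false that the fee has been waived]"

Let R = "the switch is on" (F), Q = "the fee has been waived" (F), P = "the queue is empty" (T).

S1: Formalization: R → (¬Q ↑ (P ↔ (¬P → R)))

¬Q = ¬F = T
¬P = ¬T = F
¬P → R = F → F = T
P ↔ (¬P → R) = T ↔ T = T
¬Q ↑ (P ↔ (¬P → R)) = T ↑ T = F
R → (¬Q ↑ (P ↔ (¬P → R))) = F → F = T
Thus S1 is true.

S2: Parsed as (¬R ⊕ (¬P ∧ Q)) ∨ ¬Q

¬R = ¬F = T
¬P = ¬T = F
¬P ∧ Q = F ∧ F = F
¬R ⊕ (¬P ∧ Q) = T ⊕ F = T
¬Q = ¬F = T
(¬R ⊕ (¬P ∧ Q)) ∨ ¬Q = T ∨ T = T
So S2 is true.

S1 true / S2 true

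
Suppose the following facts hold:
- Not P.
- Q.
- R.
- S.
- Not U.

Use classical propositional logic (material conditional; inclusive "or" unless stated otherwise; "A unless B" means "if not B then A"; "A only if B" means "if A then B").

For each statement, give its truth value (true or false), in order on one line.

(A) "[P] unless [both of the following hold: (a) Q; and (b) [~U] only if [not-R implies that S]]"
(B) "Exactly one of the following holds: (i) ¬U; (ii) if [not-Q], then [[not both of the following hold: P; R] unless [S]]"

(A) True, (B) False

(A): This is P | (Q & (~U -> (~R -> S))).

~U = ~F = T
~R = ~T = F
~R -> S = F -> T = T
~U -> (~R -> S) = T -> T = T
Q & (~U -> (~R -> S)) = T & T = T
P | (Q & (~U -> (~R -> S))) = F | T = T
Hence (A) is true.

(B): This is ~U xor (~Q -> ((P nand R) | S)).

~U = ~F = T
~Q = ~T = F
P nand R = F nand T = T
(P nand R) | S = T | T = T
~Q -> ((P nand R) | S) = F -> T = T
~U xor (~Q -> ((P nand R) | S)) = T xor T = F
So (B) is false.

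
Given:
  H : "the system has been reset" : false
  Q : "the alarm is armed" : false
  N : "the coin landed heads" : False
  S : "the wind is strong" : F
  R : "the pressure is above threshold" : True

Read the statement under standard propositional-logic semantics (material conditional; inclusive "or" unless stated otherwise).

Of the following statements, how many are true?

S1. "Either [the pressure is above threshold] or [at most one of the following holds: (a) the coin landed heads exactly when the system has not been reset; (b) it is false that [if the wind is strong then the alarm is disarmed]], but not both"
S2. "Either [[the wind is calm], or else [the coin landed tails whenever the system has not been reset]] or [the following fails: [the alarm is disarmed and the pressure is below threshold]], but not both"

0

S1: This is R xor ((N iff not H) nand not (S -> not Q)).

not H = not False = True
N iff not H = False iff True = False
not Q = not False = True
S -> not Q = False -> True = True
not (S -> not Q) = not True = False
(N iff not H) nand not (S -> not Q) = False nand False = True
R xor ((N iff not H) nand not (S -> not Q)) = True xor True = False
Hence S1 is false.

S2: This is (not S or (not H -> not N)) xor not (not Q and not R).

not S = not False = True
not H = not False = True
not N = not False = True
not H -> not N = True -> True = True
not S or (not H -> not N) = True or True = True
not Q = not False = True
not R = not True = False
not Q and not R = True and False = False
not (not Q and not R) = not False = True
(not S or (not H -> not N)) xor not (not Q and not R) = True xor True = False
So S2 is false.

0 of the 2 statements are true (none).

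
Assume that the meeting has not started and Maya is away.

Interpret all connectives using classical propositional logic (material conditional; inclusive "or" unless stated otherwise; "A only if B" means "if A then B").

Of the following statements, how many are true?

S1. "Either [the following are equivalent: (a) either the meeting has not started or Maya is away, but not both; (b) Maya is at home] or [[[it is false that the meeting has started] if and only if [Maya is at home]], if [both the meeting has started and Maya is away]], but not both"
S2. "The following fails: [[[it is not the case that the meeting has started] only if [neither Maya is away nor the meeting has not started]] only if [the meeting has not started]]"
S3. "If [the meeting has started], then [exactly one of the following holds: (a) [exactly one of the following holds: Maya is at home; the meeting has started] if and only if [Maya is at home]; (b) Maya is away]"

1

Let P = "the meeting has started" (F), Q = "Maya is at home" (F).

S1: Formalization: ((¬P ⊕ ¬Q) ↔ Q) ⊕ ((P ∧ ¬Q) → (¬P ↔ Q))

¬P = ¬F = T
¬Q = ¬F = T
¬P ⊕ ¬Q = T ⊕ T = F
(¬P ⊕ ¬Q) ↔ Q = F ↔ F = T
¬Q = ¬F = T
P ∧ ¬Q = F ∧ T = F
¬P = ¬F = T
¬P ↔ Q = T ↔ F = F
(P ∧ ¬Q) → (¬P ↔ Q) = F → F = T
((¬P ⊕ ¬Q) ↔ Q) ⊕ ((P ∧ ¬Q) → (¬P ↔ Q)) = T ⊕ T = F
Thus S1 is false.

S2: Parsed as ¬((¬P → (¬Q ↓ ¬P)) → ¬P)

¬P = ¬F = T
¬Q = ¬F = T
¬P = ¬F = T
¬Q ↓ ¬P = T ↓ T = F
¬P → (¬Q ↓ ¬P) = T → F = F
¬P = ¬F = T
(¬P → (¬Q ↓ ¬P)) → ¬P = F → T = T
¬((¬P → (¬Q ↓ ¬P)) → ¬P) = ¬T = F
So S2 is false.

S3: Formalization: P → (((Q ⊕ P) ↔ Q) ⊕ ¬Q)

Q ⊕ P = F ⊕ F = F
(Q ⊕ P) ↔ Q = F ↔ F = T
¬Q = ¬F = T
((Q ⊕ P) ↔ Q) ⊕ ¬Q = T ⊕ T = F
P → (((Q ⊕ P) ↔ Q) ⊕ ¬Q) = F → F = T
So S3 is true.

Count: 1.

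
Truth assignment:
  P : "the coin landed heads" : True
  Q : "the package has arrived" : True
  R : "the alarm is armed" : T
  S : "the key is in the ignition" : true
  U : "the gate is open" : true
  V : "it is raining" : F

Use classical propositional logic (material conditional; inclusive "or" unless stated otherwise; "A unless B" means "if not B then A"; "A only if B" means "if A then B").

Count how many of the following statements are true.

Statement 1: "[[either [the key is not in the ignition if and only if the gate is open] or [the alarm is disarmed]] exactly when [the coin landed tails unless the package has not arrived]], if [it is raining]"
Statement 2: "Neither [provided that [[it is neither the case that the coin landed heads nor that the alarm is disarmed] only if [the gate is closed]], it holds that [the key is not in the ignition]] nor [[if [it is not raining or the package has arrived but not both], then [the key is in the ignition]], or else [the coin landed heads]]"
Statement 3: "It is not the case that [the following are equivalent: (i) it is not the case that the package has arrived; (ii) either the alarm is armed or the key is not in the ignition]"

Statement 1: In symbols: V -> (((not S iff U) or not R) iff (not P or not Q))

not S = not True = False
not S iff U = False iff True = False
not R = not True = False
(not S iff U) or not R = False or False = False
not P = not True = False
not Q = not True = False
not P or not Q = False or False = False
((not S iff U) or not R) iff (not P or not Q) = False iff False = True
V -> (((not S iff U) or not R) iff (not P or not Q)) = False -> True = True
Thus Statement 1 is true.

Statement 2: In symbols: (((P nor not R) -> not U) -> not S) nor (((not V xor Q) -> S) or P)

not R = not True = False
P nor not R = True nor False = False
not U = not True = False
(P nor not R) -> not U = False -> False = True
not S = not True = False
((P nor not R) -> not U) -> not S = True -> False = False
not V = not False = True
not V xor Q = True xor True = False
(not V xor Q) -> S = False -> True = True
((not V xor Q) -> S) or P = True or True = True
(((P nor not R) -> not U) -> not S) nor (((not V xor Q) -> S) or P) = False nor True = False
Thus Statement 2 is false.

Statement 3: In symbols: not (not Q iff (R or not S))

not Q = not True = False
not S = not True = False
R or not S = True or False = True
not Q iff (R or not S) = False iff True = False
not (not Q iff (R or not S)) = not False = True
Thus Statement 3 is true.

2 of the 3 statements are true (Statement 1, Statement 3).

2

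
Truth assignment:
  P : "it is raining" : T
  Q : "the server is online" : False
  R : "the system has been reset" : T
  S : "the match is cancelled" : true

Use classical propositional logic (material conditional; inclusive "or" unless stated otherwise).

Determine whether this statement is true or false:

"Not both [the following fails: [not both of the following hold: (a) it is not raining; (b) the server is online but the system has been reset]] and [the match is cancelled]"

true

Values: P=T, Q=F, R=T, S=T.
This is ¬(¬P ↑ (Q ∧ R)) ↑ S.

¬P = ¬T = F
Q ∧ R = F ∧ T = F
¬P ↑ (Q ∧ R) = F ↑ F = T
¬(¬P ↑ (Q ∧ R)) = ¬T = F
¬(¬P ↑ (Q ∧ R)) ↑ S = F ↑ T = T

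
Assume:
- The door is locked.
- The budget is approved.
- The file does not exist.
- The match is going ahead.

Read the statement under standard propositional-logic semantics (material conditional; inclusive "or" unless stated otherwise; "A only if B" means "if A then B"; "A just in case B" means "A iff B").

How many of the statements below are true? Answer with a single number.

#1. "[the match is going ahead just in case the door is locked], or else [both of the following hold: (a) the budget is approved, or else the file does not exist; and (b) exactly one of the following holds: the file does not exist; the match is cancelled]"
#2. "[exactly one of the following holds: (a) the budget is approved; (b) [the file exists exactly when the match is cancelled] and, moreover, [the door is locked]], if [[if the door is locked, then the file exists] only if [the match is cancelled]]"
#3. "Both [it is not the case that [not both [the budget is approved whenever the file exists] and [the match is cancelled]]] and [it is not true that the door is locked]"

1

Let N = "the match is cancelled" (F), V = "the door is locked" (T), H = "the budget is approved" (T), U = "the file exists" (F).

#1: In symbols: (~N <-> V) | ((H | ~U) & (~U xor N))

~N = ~F = T
~N <-> V = T <-> T = T
~U = ~F = T
H | ~U = T | T = T
~U = ~F = T
~U xor N = T xor F = T
(H | ~U) & (~U xor N) = T & T = T
(~N <-> V) | ((H | ~U) & (~U xor N)) = T | T = T
So #1 is true.

#2: Parsed as ((V -> U) -> N) -> (H xor ((U <-> N) & V))

V -> U = T -> F = F
(V -> U) -> N = F -> F = T
U <-> N = F <-> F = T
(U <-> N) & V = T & T = T
H xor ((U <-> N) & V) = T xor T = F
((V -> U) -> N) -> (H xor ((U <-> N) & V)) = T -> F = F
Thus #2 is false.

#3: This is ~((U -> H) nand N) & ~V.

U -> H = F -> T = T
(U -> H) nand N = T nand F = T
~((U -> H) nand N) = ~T = F
~V = ~T = F
~((U -> H) nand N) & ~V = F & F = F
Hence #3 is false.

1 of the 3 statements is true.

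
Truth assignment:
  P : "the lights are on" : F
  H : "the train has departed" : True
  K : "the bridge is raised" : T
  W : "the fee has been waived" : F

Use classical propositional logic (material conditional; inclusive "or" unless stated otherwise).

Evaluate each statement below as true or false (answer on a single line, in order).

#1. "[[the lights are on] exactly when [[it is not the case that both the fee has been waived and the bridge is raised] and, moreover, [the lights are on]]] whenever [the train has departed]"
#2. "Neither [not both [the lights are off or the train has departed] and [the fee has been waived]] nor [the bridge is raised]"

#1: Parsed as H -> (P <-> ((W nand K) & P))

W nand K = F nand T = T
(W nand K) & P = T & F = F
P <-> ((W nand K) & P) = F <-> F = T
H -> (P <-> ((W nand K) & P)) = T -> T = T
Hence #1 is true.

#2: Formalization: ((~P | H) nand W) nor K

~P = ~F = T
~P | H = T | T = T
(~P | H) nand W = T nand F = T
((~P | H) nand W) nor K = T nor T = F
Hence #2 is false.

#1 True; #2 False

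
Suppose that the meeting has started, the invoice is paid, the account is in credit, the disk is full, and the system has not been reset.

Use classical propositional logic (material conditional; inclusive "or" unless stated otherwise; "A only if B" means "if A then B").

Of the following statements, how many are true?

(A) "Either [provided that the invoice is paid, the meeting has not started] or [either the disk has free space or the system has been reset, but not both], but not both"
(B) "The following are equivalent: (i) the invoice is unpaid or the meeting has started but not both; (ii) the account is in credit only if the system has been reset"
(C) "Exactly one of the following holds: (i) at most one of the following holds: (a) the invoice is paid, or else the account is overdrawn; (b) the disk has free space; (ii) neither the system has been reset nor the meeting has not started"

0

Let Q = "the invoice is paid" (True), P = "the meeting has started" (True), S = "the disk is full" (True), U = "the system has been reset" (False), R = "the account is overdrawn" (False).

(A): In symbols: (Q -> not P) xor (not S xor U)

not P = not True = False
Q -> not P = True -> False = False
not S = not True = False
not S xor U = False xor False = False
(Q -> not P) xor (not S xor U) = False xor False = False
Thus (A) is false.

(B): Parsed as (not Q xor P) iff (not R -> U)

not Q = not True = False
not Q xor P = False xor True = True
not R = not False = True
not R -> U = True -> False = False
(not Q xor P) iff (not R -> U) = True iff False = False
So (B) is false.

(C): In symbols: ((Q or R) nand not S) xor (U nor not P)

Q or R = True or False = True
not S = not True = False
(Q or R) nand not S = True nand False = True
not P = not True = False
U nor not P = False nor False = True
((Q or R) nand not S) xor (U nor not P) = True xor True = False
Hence (C) is false.

0 of the 3 statements are true (none).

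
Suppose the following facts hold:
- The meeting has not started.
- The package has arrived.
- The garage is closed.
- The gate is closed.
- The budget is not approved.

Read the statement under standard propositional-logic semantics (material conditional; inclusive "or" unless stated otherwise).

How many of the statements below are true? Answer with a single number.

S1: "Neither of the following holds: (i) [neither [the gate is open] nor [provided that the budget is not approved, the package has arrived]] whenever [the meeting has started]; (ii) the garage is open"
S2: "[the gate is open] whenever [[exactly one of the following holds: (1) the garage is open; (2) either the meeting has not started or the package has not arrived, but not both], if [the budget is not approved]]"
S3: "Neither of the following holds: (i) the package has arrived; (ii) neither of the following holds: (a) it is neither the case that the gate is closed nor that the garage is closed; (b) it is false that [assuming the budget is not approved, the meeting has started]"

0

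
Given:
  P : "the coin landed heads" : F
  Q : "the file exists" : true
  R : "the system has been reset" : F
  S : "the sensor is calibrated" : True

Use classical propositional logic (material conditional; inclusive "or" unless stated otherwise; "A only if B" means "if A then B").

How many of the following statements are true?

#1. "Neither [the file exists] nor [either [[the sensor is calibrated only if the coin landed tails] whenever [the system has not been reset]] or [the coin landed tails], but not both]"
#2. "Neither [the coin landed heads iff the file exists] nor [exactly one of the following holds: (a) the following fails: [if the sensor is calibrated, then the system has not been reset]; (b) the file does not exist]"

1

#1: Formalization: Q nor ((not R -> (S -> not P)) xor not P)

not R = not False = True
not P = not False = True
S -> not P = True -> True = True
not R -> (S -> not P) = True -> True = True
not P = not False = True
(not R -> (S -> not P)) xor not P = True xor True = False
Q nor ((not R -> (S -> not P)) xor not P) = True nor False = False
So #1 is false.

#2: In symbols: (P iff Q) nor (not (S -> not R) xor not Q)

P iff Q = False iff True = False
not R = not False = True
S -> not R = True -> True = True
not (S -> not R) = not True = False
not Q = not True = False
not (S -> not R) xor not Q = False xor False = False
(P iff Q) nor (not (S -> not R) xor not Q) = False nor False = True
Hence #2 is true.

True statements: 1 (#2).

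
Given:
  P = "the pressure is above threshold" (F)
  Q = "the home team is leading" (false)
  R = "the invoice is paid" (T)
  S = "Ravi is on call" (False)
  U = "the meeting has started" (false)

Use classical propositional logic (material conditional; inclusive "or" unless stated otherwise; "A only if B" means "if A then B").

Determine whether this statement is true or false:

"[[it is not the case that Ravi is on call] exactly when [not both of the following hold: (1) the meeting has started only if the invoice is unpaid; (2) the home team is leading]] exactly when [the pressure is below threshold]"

True

Parsed as (¬S ↔ ((U → ¬R) ↑ Q)) ↔ ¬P

¬S = ¬F = T
¬R = ¬T = F
U → ¬R = F → F = T
(U → ¬R) ↑ Q = T ↑ F = T
¬S ↔ ((U → ¬R) ↑ Q) = T ↔ T = T
¬P = ¬F = T
(¬S ↔ ((U → ¬R) ↑ Q)) ↔ ¬P = T ↔ T = T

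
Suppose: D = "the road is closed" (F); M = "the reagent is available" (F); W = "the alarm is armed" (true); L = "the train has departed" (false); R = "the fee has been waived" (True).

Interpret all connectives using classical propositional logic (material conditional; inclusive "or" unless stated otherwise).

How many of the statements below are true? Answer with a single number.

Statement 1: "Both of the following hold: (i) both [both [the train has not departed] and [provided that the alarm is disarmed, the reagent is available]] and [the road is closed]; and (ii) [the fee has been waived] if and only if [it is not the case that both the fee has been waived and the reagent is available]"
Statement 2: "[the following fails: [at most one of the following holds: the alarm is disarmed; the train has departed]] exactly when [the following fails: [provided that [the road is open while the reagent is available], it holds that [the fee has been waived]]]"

1

Statement 1: This is ((¬L ∧ (¬W → M)) ∧ D) ∧ (R ↔ (R ↑ M)).

¬L = ¬F = T
¬W = ¬T = F
¬W → M = F → F = T
¬L ∧ (¬W → M) = T ∧ T = T
(¬L ∧ (¬W → M)) ∧ D = T ∧ F = F
R ↑ M = T ↑ F = T
R ↔ (R ↑ M) = T ↔ T = T
((¬L ∧ (¬W → M)) ∧ D) ∧ (R ↔ (R ↑ M)) = F ∧ T = F
So Statement 1 is false.

Statement 2: Parsed as ¬(¬W ↑ L) ↔ ¬((¬D ∧ M) → R)

¬W = ¬T = F
¬W ↑ L = F ↑ F = T
¬(¬W ↑ L) = ¬T = F
¬D = ¬F = T
¬D ∧ M = T ∧ F = F
(¬D ∧ M) → R = F → T = T
¬((¬D ∧ M) → R) = ¬T = F
¬(¬W ↑ L) ↔ ¬((¬D ∧ M) → R) = F ↔ F = T
So Statement 2 is true.

Count: 1.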